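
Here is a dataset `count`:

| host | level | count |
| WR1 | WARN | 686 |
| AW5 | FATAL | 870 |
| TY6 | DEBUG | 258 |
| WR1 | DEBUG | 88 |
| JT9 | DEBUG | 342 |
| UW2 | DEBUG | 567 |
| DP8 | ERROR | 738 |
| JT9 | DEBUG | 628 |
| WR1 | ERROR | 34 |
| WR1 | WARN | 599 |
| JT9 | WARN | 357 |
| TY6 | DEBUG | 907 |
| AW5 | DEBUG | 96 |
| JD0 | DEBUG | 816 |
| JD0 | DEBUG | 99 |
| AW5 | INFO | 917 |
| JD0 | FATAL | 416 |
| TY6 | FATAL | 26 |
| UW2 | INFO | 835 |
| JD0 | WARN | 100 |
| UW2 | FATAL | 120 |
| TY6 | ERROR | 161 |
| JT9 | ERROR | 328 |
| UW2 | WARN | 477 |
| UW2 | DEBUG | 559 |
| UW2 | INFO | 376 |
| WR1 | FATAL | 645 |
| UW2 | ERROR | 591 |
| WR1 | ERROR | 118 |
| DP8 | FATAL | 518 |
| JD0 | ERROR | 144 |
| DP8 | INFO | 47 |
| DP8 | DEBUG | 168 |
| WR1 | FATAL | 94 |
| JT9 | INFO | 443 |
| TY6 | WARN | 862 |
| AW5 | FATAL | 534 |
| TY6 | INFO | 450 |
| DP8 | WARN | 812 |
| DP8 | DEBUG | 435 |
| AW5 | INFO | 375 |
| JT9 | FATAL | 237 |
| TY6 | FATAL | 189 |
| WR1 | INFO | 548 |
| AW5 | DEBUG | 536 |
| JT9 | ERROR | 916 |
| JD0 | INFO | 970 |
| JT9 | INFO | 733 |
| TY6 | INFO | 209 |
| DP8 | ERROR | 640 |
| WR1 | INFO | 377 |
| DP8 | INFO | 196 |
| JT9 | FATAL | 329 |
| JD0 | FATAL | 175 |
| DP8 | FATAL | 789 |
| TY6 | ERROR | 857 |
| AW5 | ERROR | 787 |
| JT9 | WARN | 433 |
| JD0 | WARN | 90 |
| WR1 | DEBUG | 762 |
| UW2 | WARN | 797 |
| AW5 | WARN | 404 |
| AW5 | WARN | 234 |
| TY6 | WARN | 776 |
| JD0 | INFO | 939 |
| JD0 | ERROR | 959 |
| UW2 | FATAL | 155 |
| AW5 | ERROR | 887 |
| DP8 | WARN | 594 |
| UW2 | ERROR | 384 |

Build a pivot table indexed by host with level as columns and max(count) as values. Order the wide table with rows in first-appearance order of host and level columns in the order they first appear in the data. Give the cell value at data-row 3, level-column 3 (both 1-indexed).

With rows in first-appearance order of host, row 3 is host=TY6. level columns in first-appearance order: WARN, FATAL, DEBUG, ERROR, INFO; column 3 is DEBUG.
Long rows with host=TY6, level=DEBUG: max(258, 907) = 907.

907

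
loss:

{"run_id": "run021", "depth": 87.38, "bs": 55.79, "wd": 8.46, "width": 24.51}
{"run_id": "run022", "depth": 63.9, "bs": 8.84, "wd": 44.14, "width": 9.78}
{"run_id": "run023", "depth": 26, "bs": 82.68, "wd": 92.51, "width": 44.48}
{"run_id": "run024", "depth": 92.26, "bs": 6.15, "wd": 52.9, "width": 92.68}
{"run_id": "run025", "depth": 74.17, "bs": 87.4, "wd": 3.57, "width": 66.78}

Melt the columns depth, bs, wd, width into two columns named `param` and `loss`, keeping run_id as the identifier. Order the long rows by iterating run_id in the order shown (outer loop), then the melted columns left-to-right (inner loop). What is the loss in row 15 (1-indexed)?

52.9

20 rows total (5 × 4). Row 15: index ⌊(15-1)/4⌋ = 3 into run_id → run024; (15-1) mod 4 = 2 into the melted columns → wd.
So row 15 is (run024, wd, 52.9); loss = 52.9.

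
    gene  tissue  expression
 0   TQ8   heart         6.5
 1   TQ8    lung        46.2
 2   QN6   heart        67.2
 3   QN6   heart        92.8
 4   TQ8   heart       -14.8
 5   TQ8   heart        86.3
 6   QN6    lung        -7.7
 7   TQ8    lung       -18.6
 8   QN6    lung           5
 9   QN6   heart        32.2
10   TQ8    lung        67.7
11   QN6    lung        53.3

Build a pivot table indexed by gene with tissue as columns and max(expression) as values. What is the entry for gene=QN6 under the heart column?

Rows with gene=QN6 and tissue=heart: expression values are 67.2, 92.8, 32.2.
max(67.2, 92.8, 32.2) = 92.8.

92.8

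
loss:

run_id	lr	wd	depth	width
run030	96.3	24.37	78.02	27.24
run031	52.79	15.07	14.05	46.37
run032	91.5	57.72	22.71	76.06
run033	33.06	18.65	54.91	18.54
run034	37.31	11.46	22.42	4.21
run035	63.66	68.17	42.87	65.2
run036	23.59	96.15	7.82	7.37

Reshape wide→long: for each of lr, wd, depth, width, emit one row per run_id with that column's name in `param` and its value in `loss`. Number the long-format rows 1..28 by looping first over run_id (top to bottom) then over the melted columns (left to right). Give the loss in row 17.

37.31

28 rows total (7 × 4). Row 17: index ⌊(17-1)/4⌋ = 4 into run_id → run034; (17-1) mod 4 = 0 into the melted columns → lr.
So row 17 is (run034, lr, 37.31); loss = 37.31.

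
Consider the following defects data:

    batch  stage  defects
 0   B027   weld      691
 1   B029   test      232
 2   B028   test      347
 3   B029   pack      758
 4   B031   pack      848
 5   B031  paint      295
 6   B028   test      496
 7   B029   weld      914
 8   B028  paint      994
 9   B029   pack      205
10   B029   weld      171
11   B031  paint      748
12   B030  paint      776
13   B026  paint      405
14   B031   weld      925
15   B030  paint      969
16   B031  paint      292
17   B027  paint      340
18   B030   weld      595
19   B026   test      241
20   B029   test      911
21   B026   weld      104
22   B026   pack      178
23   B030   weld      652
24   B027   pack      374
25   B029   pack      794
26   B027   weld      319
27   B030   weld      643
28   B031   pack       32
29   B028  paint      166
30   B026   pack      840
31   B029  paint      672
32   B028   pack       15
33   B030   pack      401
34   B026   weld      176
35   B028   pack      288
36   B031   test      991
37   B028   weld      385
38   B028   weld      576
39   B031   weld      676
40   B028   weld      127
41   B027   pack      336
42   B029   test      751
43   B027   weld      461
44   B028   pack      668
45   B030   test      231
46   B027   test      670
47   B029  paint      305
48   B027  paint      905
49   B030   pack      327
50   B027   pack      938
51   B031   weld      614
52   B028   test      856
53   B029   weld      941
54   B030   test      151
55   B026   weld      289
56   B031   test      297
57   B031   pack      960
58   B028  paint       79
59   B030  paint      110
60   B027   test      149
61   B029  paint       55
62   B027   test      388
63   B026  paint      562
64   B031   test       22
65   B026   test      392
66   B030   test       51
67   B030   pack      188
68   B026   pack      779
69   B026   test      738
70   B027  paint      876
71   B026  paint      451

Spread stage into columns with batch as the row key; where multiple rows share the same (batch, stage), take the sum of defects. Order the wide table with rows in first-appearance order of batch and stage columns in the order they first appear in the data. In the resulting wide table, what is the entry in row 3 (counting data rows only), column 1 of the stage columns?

1088

With rows in first-appearance order of batch, row 3 is batch=B028. stage columns in first-appearance order: weld, test, pack, paint; column 1 is weld.
Long rows with batch=B028, stage=weld: 385 + 576 + 127 = 1088.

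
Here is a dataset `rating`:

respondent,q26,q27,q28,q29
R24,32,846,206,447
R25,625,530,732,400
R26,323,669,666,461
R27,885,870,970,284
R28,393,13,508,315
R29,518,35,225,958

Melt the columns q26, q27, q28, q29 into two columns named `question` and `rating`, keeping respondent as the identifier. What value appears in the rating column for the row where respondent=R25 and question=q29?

Unpivoting turns each (respondent, wide-column) pair into one long row.
The wide cell at row R25, column q29 holds 400, so the long row (R25, q29) has rating=400.

400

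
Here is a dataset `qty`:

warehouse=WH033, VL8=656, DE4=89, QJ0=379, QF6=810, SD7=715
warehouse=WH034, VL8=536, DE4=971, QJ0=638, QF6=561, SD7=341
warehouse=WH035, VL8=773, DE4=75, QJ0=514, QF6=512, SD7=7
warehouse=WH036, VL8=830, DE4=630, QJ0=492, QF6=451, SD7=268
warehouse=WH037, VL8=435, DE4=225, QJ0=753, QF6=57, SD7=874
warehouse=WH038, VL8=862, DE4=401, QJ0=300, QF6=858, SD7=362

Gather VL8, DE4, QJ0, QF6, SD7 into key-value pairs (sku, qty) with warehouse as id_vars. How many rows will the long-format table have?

30

6 warehouse values × 5 melted columns = 30 rows.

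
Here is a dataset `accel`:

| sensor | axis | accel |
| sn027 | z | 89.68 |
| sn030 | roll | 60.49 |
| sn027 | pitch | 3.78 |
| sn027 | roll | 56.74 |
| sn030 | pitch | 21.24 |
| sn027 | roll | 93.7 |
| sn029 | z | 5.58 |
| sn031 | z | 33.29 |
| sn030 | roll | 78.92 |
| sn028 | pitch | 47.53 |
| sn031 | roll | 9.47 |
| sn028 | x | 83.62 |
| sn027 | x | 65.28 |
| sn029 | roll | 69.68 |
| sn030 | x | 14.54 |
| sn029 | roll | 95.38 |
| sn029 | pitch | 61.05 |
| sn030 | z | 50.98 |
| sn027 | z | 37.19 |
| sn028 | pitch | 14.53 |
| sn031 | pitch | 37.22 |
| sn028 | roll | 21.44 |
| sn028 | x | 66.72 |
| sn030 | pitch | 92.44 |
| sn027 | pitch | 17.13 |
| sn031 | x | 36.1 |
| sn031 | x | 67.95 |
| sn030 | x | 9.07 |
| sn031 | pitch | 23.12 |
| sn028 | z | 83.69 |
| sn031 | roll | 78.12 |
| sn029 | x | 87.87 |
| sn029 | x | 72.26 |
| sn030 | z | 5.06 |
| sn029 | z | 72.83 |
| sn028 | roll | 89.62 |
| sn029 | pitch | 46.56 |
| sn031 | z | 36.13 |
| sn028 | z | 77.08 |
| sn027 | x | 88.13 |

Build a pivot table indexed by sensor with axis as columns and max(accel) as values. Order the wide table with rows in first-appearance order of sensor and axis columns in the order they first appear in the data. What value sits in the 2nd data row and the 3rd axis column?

92.44

With rows in first-appearance order of sensor, row 2 is sensor=sn030. axis columns in first-appearance order: z, roll, pitch, x; column 3 is pitch.
Long rows with sensor=sn030, axis=pitch: max(21.24, 92.44) = 92.44.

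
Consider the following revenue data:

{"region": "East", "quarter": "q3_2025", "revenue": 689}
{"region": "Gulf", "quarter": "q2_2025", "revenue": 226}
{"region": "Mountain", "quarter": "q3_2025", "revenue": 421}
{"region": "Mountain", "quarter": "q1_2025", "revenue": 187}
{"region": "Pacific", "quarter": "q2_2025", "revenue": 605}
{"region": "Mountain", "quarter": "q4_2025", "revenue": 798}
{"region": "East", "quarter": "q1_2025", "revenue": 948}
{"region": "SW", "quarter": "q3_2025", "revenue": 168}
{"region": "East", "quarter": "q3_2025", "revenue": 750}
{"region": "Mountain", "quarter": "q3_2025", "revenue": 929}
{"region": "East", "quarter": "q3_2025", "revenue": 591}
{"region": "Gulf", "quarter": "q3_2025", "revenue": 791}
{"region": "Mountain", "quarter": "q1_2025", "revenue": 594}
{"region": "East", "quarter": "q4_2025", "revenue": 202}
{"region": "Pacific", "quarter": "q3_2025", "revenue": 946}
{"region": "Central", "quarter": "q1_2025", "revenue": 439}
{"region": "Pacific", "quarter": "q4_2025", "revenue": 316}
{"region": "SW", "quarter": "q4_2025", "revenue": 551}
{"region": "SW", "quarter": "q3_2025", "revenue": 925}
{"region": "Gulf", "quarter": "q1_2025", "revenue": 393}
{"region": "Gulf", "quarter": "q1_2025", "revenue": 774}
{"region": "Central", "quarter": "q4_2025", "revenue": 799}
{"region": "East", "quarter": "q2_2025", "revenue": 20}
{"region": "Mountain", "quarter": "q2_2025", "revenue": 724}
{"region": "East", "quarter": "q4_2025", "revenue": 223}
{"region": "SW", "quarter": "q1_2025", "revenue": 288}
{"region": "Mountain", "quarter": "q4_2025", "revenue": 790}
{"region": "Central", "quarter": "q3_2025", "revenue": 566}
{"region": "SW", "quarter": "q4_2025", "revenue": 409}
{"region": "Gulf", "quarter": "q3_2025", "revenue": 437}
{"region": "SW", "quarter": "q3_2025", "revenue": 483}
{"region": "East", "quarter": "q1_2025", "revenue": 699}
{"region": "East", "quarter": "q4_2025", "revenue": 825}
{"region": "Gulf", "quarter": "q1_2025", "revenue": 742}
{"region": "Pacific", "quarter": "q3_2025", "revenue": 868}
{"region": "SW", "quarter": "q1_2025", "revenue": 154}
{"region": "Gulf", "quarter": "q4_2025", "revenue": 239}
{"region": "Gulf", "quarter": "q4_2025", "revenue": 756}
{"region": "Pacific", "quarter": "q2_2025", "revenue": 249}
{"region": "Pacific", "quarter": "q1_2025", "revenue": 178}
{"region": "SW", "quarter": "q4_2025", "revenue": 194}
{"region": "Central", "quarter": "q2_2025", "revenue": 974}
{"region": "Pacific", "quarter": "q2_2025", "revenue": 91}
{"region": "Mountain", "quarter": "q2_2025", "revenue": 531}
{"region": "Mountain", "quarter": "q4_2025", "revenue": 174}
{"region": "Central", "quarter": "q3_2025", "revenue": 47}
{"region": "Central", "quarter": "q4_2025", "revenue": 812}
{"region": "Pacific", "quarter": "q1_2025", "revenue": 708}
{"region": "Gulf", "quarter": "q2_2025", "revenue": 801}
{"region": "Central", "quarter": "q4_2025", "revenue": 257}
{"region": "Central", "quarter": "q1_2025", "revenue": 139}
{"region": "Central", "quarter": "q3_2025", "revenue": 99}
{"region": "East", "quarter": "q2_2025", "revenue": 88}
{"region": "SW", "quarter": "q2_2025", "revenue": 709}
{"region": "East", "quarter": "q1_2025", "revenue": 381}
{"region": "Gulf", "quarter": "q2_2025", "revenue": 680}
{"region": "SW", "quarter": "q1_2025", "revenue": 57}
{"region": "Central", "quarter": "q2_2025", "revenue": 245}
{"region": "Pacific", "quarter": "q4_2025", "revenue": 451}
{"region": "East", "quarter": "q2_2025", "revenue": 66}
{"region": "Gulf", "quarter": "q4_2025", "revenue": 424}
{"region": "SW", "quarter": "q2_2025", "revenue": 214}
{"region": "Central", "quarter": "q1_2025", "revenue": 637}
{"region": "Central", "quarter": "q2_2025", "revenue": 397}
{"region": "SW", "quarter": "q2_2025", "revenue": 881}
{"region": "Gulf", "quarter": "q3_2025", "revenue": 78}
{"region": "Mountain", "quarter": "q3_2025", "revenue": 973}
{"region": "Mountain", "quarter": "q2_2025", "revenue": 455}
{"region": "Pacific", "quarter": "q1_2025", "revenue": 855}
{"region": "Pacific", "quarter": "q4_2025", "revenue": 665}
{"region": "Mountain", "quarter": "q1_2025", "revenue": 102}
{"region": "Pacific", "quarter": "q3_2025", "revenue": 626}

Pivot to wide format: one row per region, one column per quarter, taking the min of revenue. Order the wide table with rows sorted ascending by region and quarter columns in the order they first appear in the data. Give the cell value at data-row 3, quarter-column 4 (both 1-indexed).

239

With rows sorted ascending by region, row 3 is region=Gulf. quarter columns in first-appearance order: q3_2025, q2_2025, q1_2025, q4_2025; column 4 is q4_2025.
Long rows with region=Gulf, quarter=q4_2025: min(239, 756, 424) = 239.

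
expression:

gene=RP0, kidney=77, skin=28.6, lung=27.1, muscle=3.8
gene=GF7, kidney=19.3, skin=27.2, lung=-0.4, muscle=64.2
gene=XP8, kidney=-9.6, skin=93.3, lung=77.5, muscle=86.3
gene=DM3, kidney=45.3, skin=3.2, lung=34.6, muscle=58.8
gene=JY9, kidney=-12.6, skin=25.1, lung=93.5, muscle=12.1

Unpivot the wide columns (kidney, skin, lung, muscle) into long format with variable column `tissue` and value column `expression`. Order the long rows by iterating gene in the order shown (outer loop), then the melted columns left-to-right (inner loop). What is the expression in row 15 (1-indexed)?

20 rows total (5 × 4). Row 15: index ⌊(15-1)/4⌋ = 3 into gene → DM3; (15-1) mod 4 = 2 into the melted columns → lung.
So row 15 is (DM3, lung, 34.6); expression = 34.6.

34.6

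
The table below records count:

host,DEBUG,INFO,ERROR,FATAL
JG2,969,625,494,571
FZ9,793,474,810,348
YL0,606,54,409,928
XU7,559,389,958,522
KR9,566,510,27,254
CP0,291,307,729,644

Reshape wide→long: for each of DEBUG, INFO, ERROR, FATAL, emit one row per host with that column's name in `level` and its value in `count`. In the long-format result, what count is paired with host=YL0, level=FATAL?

928

Unpivoting turns each (host, wide-column) pair into one long row.
The wide cell at row YL0, column FATAL holds 928, so the long row (YL0, FATAL) has count=928.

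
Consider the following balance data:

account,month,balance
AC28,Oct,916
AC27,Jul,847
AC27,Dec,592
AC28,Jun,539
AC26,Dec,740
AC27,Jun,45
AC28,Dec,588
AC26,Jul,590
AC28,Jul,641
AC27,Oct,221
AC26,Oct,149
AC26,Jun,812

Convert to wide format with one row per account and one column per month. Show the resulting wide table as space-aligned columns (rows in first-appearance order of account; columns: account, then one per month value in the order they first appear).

Columns: account plus the 4 distinct month values (Oct, Jul, Dec, Jun).
For example, row AC28 column Oct takes balance=916 from the long row (AC28, Oct).

account  Oct  Jul  Dec  Jun
AC28     916  641  588  539
AC27     221  847  592  45 
AC26     149  590  740  812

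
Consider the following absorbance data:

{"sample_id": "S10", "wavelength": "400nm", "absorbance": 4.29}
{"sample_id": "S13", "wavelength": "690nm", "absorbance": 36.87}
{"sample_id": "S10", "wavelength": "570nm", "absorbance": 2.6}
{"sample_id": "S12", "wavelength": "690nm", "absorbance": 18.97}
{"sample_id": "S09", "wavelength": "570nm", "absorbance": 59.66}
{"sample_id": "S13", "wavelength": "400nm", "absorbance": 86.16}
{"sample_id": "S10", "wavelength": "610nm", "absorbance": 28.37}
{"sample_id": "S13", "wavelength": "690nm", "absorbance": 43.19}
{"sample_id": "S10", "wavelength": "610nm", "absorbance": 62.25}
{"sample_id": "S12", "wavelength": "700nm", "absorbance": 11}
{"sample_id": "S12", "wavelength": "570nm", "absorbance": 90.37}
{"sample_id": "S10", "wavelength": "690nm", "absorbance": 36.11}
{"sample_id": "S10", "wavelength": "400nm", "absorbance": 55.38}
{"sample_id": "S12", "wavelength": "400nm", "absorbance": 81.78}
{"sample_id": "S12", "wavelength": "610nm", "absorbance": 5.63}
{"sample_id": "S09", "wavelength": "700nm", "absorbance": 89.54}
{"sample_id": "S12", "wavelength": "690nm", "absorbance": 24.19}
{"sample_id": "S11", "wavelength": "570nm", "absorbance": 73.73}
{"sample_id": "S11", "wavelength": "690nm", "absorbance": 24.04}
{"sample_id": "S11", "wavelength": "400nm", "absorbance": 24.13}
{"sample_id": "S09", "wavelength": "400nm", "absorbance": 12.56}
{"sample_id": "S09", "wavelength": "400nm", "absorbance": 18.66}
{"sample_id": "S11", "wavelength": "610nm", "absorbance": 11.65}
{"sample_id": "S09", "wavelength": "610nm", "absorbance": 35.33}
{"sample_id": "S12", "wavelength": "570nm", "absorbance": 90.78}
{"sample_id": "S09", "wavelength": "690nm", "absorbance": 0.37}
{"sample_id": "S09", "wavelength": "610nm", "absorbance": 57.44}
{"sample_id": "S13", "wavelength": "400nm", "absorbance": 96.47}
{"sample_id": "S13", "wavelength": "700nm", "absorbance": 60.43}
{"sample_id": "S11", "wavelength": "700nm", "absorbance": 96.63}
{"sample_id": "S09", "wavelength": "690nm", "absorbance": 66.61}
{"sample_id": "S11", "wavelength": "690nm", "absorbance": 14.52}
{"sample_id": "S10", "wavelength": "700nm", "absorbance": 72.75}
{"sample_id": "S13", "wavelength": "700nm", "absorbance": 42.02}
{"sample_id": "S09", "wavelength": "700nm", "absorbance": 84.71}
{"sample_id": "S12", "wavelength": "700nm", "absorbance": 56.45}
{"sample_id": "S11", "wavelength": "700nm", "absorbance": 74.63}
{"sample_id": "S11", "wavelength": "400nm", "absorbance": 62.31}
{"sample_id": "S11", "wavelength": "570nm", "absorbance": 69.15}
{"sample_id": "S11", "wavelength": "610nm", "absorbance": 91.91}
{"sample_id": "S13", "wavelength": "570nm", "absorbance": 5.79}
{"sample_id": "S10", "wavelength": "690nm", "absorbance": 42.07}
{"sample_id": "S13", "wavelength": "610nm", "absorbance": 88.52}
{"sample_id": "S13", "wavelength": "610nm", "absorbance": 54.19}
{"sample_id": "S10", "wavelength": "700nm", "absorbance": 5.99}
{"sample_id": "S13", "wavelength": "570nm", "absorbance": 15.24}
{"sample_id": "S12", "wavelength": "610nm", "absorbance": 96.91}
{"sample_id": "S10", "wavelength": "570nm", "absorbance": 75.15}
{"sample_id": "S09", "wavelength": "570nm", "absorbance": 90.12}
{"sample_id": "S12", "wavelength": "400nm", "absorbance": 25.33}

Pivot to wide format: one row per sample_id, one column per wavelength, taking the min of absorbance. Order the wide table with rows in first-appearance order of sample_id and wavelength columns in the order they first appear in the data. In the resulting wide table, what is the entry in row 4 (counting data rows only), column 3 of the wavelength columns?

59.66

With rows in first-appearance order of sample_id, row 4 is sample_id=S09. wavelength columns in first-appearance order: 400nm, 690nm, 570nm, 610nm, 700nm; column 3 is 570nm.
Long rows with sample_id=S09, wavelength=570nm: min(59.66, 90.12) = 59.66.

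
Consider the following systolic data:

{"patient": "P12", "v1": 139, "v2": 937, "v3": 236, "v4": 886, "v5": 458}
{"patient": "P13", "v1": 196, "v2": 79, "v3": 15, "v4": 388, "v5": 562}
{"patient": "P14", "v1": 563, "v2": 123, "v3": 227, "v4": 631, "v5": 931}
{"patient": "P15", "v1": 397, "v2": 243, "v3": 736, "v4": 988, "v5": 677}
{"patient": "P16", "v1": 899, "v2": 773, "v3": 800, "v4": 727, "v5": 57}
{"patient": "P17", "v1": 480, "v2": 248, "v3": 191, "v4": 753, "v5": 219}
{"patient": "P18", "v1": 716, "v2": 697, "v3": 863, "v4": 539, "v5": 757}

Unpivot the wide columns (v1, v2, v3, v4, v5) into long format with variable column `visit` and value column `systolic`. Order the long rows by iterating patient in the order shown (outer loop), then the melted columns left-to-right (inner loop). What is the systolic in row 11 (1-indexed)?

35 rows total (7 × 5). Row 11: index ⌊(11-1)/5⌋ = 2 into patient → P14; (11-1) mod 5 = 0 into the melted columns → v1.
So row 11 is (P14, v1, 563); systolic = 563.

563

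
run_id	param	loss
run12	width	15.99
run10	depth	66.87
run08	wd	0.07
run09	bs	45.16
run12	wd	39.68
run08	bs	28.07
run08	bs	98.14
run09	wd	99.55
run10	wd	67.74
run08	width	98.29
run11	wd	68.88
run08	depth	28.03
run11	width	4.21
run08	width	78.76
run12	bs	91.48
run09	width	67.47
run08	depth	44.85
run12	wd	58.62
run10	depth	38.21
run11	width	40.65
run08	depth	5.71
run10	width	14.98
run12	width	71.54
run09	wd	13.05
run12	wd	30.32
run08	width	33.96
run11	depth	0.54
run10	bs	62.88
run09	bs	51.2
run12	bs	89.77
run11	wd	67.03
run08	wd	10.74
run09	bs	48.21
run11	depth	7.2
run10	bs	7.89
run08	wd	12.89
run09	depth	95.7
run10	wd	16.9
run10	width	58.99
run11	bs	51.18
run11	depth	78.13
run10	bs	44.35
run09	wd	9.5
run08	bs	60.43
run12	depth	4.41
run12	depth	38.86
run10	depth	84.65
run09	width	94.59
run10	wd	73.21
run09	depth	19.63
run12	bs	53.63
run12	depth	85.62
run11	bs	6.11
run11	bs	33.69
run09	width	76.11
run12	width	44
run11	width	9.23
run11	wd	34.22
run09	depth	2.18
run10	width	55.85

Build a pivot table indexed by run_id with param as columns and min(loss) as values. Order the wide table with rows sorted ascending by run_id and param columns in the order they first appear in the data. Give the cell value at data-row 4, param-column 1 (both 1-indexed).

4.21

With rows sorted ascending by run_id, row 4 is run_id=run11. param columns in first-appearance order: width, depth, wd, bs; column 1 is width.
Long rows with run_id=run11, param=width: min(4.21, 40.65, 9.23) = 4.21.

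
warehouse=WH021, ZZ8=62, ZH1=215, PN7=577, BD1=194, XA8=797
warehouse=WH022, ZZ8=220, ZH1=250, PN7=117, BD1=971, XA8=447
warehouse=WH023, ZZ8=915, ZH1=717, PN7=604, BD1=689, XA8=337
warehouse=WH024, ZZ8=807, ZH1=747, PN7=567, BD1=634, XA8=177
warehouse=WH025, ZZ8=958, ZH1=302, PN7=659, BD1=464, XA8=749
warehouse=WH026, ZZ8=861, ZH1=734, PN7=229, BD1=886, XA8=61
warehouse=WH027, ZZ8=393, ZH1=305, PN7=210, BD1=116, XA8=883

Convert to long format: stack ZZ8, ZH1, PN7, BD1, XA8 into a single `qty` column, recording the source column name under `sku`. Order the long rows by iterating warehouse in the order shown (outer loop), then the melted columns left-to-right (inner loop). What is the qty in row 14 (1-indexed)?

35 rows total (7 × 5). Row 14: index ⌊(14-1)/5⌋ = 2 into warehouse → WH023; (14-1) mod 5 = 3 into the melted columns → BD1.
So row 14 is (WH023, BD1, 689); qty = 689.

689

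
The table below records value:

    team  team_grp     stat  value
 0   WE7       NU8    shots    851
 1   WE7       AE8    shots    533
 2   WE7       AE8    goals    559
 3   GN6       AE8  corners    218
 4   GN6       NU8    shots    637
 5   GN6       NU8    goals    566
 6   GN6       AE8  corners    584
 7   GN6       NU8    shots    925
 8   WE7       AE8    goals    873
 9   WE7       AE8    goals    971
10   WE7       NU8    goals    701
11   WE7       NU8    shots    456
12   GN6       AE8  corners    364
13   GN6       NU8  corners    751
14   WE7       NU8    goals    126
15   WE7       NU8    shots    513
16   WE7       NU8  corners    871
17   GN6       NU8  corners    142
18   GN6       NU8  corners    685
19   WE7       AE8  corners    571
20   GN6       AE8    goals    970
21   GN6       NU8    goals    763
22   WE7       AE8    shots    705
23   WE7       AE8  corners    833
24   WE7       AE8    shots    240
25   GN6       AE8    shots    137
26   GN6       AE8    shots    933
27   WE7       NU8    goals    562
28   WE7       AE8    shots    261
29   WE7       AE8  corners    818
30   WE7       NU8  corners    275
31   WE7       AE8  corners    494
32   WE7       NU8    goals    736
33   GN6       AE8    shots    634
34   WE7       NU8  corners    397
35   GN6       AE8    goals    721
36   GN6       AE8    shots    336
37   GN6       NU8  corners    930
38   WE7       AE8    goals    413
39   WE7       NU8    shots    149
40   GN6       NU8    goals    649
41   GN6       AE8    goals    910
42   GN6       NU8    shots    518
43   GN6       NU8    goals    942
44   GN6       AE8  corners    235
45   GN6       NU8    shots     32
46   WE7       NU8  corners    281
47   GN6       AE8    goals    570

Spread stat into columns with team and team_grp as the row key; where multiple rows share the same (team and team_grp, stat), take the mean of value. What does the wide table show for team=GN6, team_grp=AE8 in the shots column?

510

Rows with team=GN6, team_grp=AE8 and stat=shots: value values are 137, 933, 634, 336.
(137 + 933 + 634 + 336) / 4 = 510.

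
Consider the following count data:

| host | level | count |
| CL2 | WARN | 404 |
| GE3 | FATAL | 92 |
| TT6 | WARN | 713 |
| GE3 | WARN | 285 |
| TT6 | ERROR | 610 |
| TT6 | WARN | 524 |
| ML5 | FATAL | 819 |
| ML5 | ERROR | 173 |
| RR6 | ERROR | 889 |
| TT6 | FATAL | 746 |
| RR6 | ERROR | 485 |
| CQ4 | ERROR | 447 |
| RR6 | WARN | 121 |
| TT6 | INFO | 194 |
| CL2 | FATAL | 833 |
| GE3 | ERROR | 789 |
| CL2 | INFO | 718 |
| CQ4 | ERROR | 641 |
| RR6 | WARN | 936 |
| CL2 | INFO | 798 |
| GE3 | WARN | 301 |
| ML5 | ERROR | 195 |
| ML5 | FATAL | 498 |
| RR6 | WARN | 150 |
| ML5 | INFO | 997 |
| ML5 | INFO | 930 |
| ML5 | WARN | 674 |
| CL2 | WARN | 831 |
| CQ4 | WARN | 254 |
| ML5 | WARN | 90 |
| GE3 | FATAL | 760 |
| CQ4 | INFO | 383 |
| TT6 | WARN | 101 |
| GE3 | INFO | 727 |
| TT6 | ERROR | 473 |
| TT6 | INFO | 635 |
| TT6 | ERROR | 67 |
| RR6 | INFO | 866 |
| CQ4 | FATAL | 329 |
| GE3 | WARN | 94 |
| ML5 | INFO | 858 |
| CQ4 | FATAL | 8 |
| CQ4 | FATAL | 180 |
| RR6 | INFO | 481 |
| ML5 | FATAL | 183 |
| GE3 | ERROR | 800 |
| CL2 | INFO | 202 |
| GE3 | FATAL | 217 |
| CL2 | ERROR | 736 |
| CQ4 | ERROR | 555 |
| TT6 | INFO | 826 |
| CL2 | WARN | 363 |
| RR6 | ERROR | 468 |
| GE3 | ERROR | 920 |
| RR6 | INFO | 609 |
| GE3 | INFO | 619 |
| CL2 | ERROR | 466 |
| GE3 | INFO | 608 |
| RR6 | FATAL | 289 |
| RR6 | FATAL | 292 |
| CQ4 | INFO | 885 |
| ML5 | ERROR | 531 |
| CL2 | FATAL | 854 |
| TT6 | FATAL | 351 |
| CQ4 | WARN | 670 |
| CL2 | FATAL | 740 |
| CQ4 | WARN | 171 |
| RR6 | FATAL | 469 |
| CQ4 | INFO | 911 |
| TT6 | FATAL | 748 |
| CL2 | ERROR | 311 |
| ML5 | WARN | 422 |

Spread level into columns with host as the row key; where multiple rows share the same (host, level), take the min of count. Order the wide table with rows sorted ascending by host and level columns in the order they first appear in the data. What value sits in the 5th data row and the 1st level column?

121

With rows sorted ascending by host, row 5 is host=RR6. level columns in first-appearance order: WARN, FATAL, ERROR, INFO; column 1 is WARN.
Long rows with host=RR6, level=WARN: min(121, 936, 150) = 121.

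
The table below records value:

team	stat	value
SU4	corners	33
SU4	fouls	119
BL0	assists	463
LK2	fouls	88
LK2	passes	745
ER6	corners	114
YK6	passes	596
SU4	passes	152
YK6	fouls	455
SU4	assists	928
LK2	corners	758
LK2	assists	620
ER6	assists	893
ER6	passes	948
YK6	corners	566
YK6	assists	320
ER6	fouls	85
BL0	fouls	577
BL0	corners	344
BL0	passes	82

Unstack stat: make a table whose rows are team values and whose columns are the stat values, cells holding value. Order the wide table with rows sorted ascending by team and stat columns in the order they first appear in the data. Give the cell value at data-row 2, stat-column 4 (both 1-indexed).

948

With rows sorted ascending by team, row 2 is team=ER6. stat columns in first-appearance order: corners, fouls, assists, passes; column 4 is passes.
Long rows with team=ER6, stat=passes: value = 948.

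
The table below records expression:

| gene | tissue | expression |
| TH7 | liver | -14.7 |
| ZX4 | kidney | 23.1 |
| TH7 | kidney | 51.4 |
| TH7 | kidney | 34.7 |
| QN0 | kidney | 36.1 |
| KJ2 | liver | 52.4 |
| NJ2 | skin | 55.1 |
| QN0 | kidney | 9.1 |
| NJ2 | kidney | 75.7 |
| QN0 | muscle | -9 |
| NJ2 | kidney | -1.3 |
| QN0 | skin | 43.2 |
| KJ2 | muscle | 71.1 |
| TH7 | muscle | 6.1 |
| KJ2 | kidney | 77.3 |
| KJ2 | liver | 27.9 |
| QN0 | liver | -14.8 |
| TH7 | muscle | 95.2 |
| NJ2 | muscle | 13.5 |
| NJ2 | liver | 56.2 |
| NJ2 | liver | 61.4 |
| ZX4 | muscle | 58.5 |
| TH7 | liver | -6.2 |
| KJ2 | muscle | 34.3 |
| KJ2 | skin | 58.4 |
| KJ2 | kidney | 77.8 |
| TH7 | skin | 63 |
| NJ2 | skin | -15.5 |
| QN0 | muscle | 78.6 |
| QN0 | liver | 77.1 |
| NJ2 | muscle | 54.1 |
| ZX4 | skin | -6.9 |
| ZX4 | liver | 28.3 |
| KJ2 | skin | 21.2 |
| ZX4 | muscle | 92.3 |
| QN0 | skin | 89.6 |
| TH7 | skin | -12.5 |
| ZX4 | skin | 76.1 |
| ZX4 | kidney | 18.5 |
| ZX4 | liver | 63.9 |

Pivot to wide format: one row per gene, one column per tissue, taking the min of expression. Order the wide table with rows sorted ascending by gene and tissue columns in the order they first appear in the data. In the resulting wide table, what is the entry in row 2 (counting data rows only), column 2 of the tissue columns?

-1.3

With rows sorted ascending by gene, row 2 is gene=NJ2. tissue columns in first-appearance order: liver, kidney, skin, muscle; column 2 is kidney.
Long rows with gene=NJ2, tissue=kidney: min(75.7, -1.3) = -1.3.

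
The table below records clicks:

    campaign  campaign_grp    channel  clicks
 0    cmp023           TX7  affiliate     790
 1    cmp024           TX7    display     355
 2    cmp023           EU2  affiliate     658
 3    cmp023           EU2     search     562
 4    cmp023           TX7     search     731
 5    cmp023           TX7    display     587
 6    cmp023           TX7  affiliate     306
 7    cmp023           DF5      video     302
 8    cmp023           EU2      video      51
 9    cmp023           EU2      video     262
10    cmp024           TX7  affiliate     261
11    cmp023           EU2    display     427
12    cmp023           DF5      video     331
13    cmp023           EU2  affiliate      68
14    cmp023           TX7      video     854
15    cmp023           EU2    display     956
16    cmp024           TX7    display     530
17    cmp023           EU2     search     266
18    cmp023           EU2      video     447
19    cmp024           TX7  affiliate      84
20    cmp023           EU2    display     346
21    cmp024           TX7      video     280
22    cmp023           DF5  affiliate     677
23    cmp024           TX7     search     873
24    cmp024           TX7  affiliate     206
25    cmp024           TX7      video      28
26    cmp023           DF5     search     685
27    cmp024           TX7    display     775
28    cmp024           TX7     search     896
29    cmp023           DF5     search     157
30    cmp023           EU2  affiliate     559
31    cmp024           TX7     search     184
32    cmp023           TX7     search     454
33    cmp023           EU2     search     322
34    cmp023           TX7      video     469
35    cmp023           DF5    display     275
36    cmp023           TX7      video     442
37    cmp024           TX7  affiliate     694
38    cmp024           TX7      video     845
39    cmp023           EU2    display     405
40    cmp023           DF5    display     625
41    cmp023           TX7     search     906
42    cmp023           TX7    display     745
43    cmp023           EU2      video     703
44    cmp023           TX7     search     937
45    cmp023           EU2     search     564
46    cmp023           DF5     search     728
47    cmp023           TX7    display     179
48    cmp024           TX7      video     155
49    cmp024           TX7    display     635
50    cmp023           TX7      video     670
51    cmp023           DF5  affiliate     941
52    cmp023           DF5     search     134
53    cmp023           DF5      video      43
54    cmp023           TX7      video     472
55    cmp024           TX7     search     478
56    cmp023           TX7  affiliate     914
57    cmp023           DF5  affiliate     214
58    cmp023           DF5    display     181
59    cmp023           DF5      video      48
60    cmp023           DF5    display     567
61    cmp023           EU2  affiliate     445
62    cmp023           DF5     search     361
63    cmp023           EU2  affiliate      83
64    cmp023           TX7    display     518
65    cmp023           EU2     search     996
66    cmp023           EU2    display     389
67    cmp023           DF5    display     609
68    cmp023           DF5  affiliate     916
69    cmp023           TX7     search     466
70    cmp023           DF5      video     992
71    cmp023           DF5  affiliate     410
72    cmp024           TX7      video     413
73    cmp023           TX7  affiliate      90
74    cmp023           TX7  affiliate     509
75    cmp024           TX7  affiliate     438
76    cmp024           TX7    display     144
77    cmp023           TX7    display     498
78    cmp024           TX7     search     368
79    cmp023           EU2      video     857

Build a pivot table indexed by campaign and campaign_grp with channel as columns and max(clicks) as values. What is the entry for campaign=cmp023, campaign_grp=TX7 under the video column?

854

Rows with campaign=cmp023, campaign_grp=TX7 and channel=video: clicks values are 854, 469, 442, 670, 472.
max(854, 469, 442, 670, 472) = 854.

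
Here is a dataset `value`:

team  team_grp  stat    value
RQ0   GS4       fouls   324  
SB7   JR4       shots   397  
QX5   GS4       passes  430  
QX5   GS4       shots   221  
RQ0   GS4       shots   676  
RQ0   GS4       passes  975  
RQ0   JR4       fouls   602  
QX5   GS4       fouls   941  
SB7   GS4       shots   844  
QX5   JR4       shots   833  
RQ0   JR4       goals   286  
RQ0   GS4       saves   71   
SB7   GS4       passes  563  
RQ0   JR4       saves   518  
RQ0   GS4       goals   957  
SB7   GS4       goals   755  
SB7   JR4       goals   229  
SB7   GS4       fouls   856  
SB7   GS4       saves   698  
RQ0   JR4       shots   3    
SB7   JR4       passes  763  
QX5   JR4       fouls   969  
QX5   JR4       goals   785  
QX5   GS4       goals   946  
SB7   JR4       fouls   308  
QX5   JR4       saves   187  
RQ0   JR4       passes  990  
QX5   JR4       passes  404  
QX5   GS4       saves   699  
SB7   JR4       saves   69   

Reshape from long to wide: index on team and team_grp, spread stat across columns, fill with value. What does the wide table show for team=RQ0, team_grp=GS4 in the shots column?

676

Wide layout: rows indexed by team and team_grp, columns are the 5 distinct stat values (fouls, shots, passes, goals, saves).
Cell (team=RQ0, team_grp=GS4, stat=shots) draws from the long row where team=RQ0, team_grp=GS4 and stat=shots, which has value=676.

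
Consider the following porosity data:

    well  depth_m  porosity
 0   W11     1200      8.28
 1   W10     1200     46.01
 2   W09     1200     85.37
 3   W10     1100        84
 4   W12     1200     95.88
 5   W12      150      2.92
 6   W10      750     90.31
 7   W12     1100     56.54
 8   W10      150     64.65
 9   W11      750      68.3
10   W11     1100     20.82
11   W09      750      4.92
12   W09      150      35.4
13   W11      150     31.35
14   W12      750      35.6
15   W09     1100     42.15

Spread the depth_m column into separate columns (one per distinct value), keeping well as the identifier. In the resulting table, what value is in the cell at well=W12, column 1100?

Wide layout: rows indexed by well, columns are the 4 distinct depth_m values (1200, 1100, 150, 750).
Cell (well=W12, depth_m=1100) draws from the long row where well=W12 and depth_m=1100, which has porosity=56.54.

56.54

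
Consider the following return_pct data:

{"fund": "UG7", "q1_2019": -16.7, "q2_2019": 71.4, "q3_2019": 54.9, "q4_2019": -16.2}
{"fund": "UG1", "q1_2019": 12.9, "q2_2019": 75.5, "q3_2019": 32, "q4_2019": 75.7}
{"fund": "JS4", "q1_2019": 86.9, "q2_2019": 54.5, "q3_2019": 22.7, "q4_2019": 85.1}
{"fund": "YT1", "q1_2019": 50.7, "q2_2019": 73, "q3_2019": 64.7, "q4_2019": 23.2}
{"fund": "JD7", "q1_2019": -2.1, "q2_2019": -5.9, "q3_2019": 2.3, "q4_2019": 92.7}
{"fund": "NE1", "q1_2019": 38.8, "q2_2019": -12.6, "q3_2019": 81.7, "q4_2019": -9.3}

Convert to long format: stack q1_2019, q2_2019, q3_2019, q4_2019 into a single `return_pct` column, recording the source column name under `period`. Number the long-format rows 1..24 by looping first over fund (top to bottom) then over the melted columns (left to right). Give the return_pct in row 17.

-2.1

24 rows total (6 × 4). Row 17: index ⌊(17-1)/4⌋ = 4 into fund → JD7; (17-1) mod 4 = 0 into the melted columns → q1_2019.
So row 17 is (JD7, q1_2019, -2.1); return_pct = -2.1.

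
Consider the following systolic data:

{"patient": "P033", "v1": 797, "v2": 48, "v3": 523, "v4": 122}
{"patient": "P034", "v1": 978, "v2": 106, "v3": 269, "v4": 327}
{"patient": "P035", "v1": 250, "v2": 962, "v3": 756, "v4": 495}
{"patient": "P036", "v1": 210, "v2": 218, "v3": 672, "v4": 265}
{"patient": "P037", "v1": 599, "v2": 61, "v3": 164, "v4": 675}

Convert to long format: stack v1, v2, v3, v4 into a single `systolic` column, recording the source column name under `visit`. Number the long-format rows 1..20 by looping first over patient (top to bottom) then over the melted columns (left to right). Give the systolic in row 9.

250

20 rows total (5 × 4). Row 9: index ⌊(9-1)/4⌋ = 2 into patient → P035; (9-1) mod 4 = 0 into the melted columns → v1.
So row 9 is (P035, v1, 250); systolic = 250.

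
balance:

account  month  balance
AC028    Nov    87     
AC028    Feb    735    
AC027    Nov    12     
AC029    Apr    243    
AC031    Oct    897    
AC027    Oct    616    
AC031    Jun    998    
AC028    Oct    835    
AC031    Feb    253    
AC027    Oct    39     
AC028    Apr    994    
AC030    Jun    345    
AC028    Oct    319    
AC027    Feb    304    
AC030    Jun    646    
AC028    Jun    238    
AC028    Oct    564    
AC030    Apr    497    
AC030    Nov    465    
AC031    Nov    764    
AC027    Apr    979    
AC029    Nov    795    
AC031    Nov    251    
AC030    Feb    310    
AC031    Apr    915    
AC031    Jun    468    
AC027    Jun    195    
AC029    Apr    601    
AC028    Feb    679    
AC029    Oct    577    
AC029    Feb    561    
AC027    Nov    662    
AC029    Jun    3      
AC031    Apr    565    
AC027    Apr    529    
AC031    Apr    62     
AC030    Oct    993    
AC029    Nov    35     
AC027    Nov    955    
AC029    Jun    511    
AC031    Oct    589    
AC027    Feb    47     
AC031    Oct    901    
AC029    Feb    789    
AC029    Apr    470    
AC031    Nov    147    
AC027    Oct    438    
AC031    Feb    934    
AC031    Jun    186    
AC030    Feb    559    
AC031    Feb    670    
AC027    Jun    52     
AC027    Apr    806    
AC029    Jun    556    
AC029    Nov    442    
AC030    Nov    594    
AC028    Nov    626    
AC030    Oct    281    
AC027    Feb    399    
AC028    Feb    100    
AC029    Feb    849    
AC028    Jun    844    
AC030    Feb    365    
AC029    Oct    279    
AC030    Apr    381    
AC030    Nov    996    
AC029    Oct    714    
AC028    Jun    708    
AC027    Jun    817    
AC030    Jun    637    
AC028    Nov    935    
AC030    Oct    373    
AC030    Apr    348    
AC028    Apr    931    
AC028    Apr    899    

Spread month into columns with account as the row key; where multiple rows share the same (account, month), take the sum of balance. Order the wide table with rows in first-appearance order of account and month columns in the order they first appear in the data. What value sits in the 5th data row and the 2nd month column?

1234

With rows in first-appearance order of account, row 5 is account=AC030. month columns in first-appearance order: Nov, Feb, Apr, Oct, Jun; column 2 is Feb.
Long rows with account=AC030, month=Feb: 310 + 559 + 365 = 1234.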